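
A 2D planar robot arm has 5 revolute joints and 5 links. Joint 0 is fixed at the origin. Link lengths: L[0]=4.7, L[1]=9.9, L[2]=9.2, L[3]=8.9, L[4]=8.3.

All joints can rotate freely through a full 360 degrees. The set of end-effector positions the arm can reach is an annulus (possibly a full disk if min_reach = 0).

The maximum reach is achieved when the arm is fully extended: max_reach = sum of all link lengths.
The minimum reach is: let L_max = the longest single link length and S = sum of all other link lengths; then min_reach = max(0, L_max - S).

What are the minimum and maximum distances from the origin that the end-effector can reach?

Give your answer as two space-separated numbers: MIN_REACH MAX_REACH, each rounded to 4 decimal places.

Link lengths: [4.7, 9.9, 9.2, 8.9, 8.3]
max_reach = 4.7 + 9.9 + 9.2 + 8.9 + 8.3 = 41
L_max = max([4.7, 9.9, 9.2, 8.9, 8.3]) = 9.9
S (sum of others) = 41 - 9.9 = 31.1
min_reach = max(0, 9.9 - 31.1) = max(0, -21.2) = 0

Answer: 0.0000 41.0000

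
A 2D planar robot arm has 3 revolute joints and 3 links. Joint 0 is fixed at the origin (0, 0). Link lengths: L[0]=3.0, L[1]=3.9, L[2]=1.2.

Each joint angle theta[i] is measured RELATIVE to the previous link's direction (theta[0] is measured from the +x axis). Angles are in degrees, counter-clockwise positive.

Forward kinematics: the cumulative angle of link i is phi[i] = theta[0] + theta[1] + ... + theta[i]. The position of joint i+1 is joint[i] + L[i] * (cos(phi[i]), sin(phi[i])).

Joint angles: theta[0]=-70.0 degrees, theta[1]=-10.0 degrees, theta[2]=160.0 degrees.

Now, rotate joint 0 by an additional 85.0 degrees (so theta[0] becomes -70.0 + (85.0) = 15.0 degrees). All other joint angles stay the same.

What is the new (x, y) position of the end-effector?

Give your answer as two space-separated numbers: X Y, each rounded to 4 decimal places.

joint[0] = (0.0000, 0.0000)  (base)
link 0: phi[0] = 15 = 15 deg
  cos(15 deg) = 0.9659, sin(15 deg) = 0.2588
  joint[1] = (0.0000, 0.0000) + 3 * (0.9659, 0.2588) = (0.0000 + 2.8978, 0.0000 + 0.7765) = (2.8978, 0.7765)
link 1: phi[1] = 15 + -10 = 5 deg
  cos(5 deg) = 0.9962, sin(5 deg) = 0.0872
  joint[2] = (2.8978, 0.7765) + 3.9 * (0.9962, 0.0872) = (2.8978 + 3.8852, 0.7765 + 0.3399) = (6.7829, 1.1164)
link 2: phi[2] = 15 + -10 + 160 = 165 deg
  cos(165 deg) = -0.9659, sin(165 deg) = 0.2588
  joint[3] = (6.7829, 1.1164) + 1.2 * (-0.9659, 0.2588) = (6.7829 + -1.1591, 1.1164 + 0.3106) = (5.6238, 1.4269)
End effector: (5.6238, 1.4269)

Answer: 5.6238 1.4269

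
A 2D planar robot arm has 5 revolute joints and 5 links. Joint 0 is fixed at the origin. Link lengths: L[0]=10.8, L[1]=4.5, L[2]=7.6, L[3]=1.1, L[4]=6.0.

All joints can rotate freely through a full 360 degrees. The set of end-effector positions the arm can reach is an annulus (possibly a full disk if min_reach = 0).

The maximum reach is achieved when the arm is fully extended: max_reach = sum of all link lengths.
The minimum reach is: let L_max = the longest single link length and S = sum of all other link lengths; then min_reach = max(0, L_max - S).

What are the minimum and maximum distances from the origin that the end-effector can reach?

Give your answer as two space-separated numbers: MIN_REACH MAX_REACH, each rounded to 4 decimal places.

Answer: 0.0000 30.0000

Derivation:
Link lengths: [10.8, 4.5, 7.6, 1.1, 6.0]
max_reach = 10.8 + 4.5 + 7.6 + 1.1 + 6 = 30
L_max = max([10.8, 4.5, 7.6, 1.1, 6.0]) = 10.8
S (sum of others) = 30 - 10.8 = 19.2
min_reach = max(0, 10.8 - 19.2) = max(0, -8.4) = 0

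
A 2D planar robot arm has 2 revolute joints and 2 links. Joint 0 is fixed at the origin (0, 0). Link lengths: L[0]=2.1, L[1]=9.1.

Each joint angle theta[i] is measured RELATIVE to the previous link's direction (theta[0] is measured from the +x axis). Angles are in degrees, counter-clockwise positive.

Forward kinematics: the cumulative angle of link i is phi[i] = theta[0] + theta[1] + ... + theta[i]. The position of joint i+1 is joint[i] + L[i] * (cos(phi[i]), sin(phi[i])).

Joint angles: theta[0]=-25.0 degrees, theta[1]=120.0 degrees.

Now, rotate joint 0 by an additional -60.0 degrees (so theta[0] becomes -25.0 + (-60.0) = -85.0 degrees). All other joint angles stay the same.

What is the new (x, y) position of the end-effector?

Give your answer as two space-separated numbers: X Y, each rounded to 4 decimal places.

joint[0] = (0.0000, 0.0000)  (base)
link 0: phi[0] = -85 = -85 deg
  cos(-85 deg) = 0.0872, sin(-85 deg) = -0.9962
  joint[1] = (0.0000, 0.0000) + 2.1 * (0.0872, -0.9962) = (0.0000 + 0.1830, 0.0000 + -2.0920) = (0.1830, -2.0920)
link 1: phi[1] = -85 + 120 = 35 deg
  cos(35 deg) = 0.8192, sin(35 deg) = 0.5736
  joint[2] = (0.1830, -2.0920) + 9.1 * (0.8192, 0.5736) = (0.1830 + 7.4543, -2.0920 + 5.2195) = (7.6373, 3.1275)
End effector: (7.6373, 3.1275)

Answer: 7.6373 3.1275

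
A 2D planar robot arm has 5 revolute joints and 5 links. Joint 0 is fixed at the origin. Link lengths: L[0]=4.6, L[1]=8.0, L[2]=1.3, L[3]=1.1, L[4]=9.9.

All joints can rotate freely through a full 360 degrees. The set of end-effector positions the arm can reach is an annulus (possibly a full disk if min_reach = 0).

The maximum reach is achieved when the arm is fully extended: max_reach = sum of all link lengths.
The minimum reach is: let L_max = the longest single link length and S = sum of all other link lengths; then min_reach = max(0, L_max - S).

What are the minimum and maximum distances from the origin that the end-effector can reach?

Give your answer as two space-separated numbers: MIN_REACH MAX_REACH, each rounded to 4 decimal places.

Link lengths: [4.6, 8.0, 1.3, 1.1, 9.9]
max_reach = 4.6 + 8 + 1.3 + 1.1 + 9.9 = 24.9
L_max = max([4.6, 8.0, 1.3, 1.1, 9.9]) = 9.9
S (sum of others) = 24.9 - 9.9 = 15
min_reach = max(0, 9.9 - 15) = max(0, -5.1) = 0

Answer: 0.0000 24.9000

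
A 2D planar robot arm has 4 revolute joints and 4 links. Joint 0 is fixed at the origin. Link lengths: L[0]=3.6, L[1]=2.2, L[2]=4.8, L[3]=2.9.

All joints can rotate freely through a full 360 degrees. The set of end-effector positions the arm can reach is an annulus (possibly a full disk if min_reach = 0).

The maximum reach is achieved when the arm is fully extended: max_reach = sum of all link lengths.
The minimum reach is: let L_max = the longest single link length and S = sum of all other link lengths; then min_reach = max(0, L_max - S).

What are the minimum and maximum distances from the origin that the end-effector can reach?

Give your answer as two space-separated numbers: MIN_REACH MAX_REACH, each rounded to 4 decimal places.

Answer: 0.0000 13.5000

Derivation:
Link lengths: [3.6, 2.2, 4.8, 2.9]
max_reach = 3.6 + 2.2 + 4.8 + 2.9 = 13.5
L_max = max([3.6, 2.2, 4.8, 2.9]) = 4.8
S (sum of others) = 13.5 - 4.8 = 8.7
min_reach = max(0, 4.8 - 8.7) = max(0, -3.9) = 0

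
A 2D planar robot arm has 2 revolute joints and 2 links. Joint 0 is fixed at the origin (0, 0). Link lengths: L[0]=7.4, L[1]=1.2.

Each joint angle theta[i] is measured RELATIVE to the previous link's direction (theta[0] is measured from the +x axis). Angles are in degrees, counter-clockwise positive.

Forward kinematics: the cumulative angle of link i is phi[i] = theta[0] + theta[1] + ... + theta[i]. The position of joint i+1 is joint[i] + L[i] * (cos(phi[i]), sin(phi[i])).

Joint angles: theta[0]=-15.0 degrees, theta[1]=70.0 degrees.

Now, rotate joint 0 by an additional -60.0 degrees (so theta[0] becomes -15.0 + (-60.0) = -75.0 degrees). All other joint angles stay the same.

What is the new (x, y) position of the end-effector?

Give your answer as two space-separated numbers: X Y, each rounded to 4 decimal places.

joint[0] = (0.0000, 0.0000)  (base)
link 0: phi[0] = -75 = -75 deg
  cos(-75 deg) = 0.2588, sin(-75 deg) = -0.9659
  joint[1] = (0.0000, 0.0000) + 7.4 * (0.2588, -0.9659) = (0.0000 + 1.9153, 0.0000 + -7.1479) = (1.9153, -7.1479)
link 1: phi[1] = -75 + 70 = -5 deg
  cos(-5 deg) = 0.9962, sin(-5 deg) = -0.0872
  joint[2] = (1.9153, -7.1479) + 1.2 * (0.9962, -0.0872) = (1.9153 + 1.1954, -7.1479 + -0.1046) = (3.1107, -7.2524)
End effector: (3.1107, -7.2524)

Answer: 3.1107 -7.2524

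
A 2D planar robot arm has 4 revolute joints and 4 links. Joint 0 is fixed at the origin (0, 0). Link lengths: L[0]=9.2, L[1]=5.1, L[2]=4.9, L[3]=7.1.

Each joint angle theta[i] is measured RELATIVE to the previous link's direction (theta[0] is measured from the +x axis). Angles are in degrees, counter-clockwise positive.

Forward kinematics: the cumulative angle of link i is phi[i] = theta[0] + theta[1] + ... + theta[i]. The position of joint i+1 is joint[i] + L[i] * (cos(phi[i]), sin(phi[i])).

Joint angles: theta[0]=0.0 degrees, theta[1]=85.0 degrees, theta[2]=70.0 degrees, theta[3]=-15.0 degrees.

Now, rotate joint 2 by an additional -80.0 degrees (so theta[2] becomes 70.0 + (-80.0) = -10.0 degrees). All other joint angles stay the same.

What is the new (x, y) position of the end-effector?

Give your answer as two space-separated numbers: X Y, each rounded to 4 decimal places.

joint[0] = (0.0000, 0.0000)  (base)
link 0: phi[0] = 0 = 0 deg
  cos(0 deg) = 1.0000, sin(0 deg) = 0.0000
  joint[1] = (0.0000, 0.0000) + 9.2 * (1.0000, 0.0000) = (0.0000 + 9.2000, 0.0000 + 0.0000) = (9.2000, 0.0000)
link 1: phi[1] = 0 + 85 = 85 deg
  cos(85 deg) = 0.0872, sin(85 deg) = 0.9962
  joint[2] = (9.2000, 0.0000) + 5.1 * (0.0872, 0.9962) = (9.2000 + 0.4445, 0.0000 + 5.0806) = (9.6445, 5.0806)
link 2: phi[2] = 0 + 85 + -10 = 75 deg
  cos(75 deg) = 0.2588, sin(75 deg) = 0.9659
  joint[3] = (9.6445, 5.0806) + 4.9 * (0.2588, 0.9659) = (9.6445 + 1.2682, 5.0806 + 4.7330) = (10.9127, 9.8136)
link 3: phi[3] = 0 + 85 + -10 + -15 = 60 deg
  cos(60 deg) = 0.5000, sin(60 deg) = 0.8660
  joint[4] = (10.9127, 9.8136) + 7.1 * (0.5000, 0.8660) = (10.9127 + 3.5500, 9.8136 + 6.1488) = (14.4627, 15.9624)
End effector: (14.4627, 15.9624)

Answer: 14.4627 15.9624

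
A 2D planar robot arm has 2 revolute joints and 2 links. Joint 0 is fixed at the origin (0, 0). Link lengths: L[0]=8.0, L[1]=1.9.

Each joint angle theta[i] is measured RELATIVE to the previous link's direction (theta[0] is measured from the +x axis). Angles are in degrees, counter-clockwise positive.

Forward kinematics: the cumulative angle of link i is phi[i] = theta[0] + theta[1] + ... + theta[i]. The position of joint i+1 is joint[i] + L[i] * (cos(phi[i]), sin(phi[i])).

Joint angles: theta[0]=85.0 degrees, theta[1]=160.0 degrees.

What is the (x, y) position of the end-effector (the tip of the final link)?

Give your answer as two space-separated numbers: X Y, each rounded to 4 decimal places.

Answer: -0.1057 6.2476

Derivation:
joint[0] = (0.0000, 0.0000)  (base)
link 0: phi[0] = 85 = 85 deg
  cos(85 deg) = 0.0872, sin(85 deg) = 0.9962
  joint[1] = (0.0000, 0.0000) + 8 * (0.0872, 0.9962) = (0.0000 + 0.6972, 0.0000 + 7.9696) = (0.6972, 7.9696)
link 1: phi[1] = 85 + 160 = 245 deg
  cos(245 deg) = -0.4226, sin(245 deg) = -0.9063
  joint[2] = (0.6972, 7.9696) + 1.9 * (-0.4226, -0.9063) = (0.6972 + -0.8030, 7.9696 + -1.7220) = (-0.1057, 6.2476)
End effector: (-0.1057, 6.2476)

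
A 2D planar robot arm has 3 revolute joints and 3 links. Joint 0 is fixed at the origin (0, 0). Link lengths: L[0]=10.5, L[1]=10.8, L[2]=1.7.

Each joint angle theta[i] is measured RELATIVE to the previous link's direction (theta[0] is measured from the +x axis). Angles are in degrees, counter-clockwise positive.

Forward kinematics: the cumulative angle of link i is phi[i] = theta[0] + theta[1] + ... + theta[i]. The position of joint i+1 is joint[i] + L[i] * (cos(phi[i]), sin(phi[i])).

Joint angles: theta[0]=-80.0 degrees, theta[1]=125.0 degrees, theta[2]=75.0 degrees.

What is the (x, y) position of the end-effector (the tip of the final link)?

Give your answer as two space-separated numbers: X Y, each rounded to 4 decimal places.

joint[0] = (0.0000, 0.0000)  (base)
link 0: phi[0] = -80 = -80 deg
  cos(-80 deg) = 0.1736, sin(-80 deg) = -0.9848
  joint[1] = (0.0000, 0.0000) + 10.5 * (0.1736, -0.9848) = (0.0000 + 1.8233, 0.0000 + -10.3405) = (1.8233, -10.3405)
link 1: phi[1] = -80 + 125 = 45 deg
  cos(45 deg) = 0.7071, sin(45 deg) = 0.7071
  joint[2] = (1.8233, -10.3405) + 10.8 * (0.7071, 0.7071) = (1.8233 + 7.6368, -10.3405 + 7.6368) = (9.4601, -2.7037)
link 2: phi[2] = -80 + 125 + 75 = 120 deg
  cos(120 deg) = -0.5000, sin(120 deg) = 0.8660
  joint[3] = (9.4601, -2.7037) + 1.7 * (-0.5000, 0.8660) = (9.4601 + -0.8500, -2.7037 + 1.4722) = (8.6101, -1.2315)
End effector: (8.6101, -1.2315)

Answer: 8.6101 -1.2315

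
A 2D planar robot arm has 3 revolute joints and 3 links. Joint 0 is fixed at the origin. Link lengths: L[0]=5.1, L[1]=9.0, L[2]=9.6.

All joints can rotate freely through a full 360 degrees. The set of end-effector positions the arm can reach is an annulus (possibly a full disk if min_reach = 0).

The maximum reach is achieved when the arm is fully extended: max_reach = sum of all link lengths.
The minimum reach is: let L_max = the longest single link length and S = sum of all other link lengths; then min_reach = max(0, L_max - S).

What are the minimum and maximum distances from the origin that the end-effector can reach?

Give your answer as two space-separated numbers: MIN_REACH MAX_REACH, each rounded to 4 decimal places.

Answer: 0.0000 23.7000

Derivation:
Link lengths: [5.1, 9.0, 9.6]
max_reach = 5.1 + 9 + 9.6 = 23.7
L_max = max([5.1, 9.0, 9.6]) = 9.6
S (sum of others) = 23.7 - 9.6 = 14.1
min_reach = max(0, 9.6 - 14.1) = max(0, -4.5) = 0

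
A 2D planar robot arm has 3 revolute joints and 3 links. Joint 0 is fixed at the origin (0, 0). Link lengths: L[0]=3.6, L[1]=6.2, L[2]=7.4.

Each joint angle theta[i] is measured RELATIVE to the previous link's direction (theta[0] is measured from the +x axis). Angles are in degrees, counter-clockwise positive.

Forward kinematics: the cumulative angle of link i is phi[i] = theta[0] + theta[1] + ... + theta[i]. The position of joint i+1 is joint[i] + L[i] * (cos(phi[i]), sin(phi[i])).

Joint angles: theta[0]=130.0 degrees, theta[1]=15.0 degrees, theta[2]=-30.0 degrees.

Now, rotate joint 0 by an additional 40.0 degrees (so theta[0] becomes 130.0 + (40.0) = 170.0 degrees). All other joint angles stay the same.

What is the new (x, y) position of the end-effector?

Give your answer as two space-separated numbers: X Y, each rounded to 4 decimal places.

Answer: -16.4284 3.2121

Derivation:
joint[0] = (0.0000, 0.0000)  (base)
link 0: phi[0] = 170 = 170 deg
  cos(170 deg) = -0.9848, sin(170 deg) = 0.1736
  joint[1] = (0.0000, 0.0000) + 3.6 * (-0.9848, 0.1736) = (0.0000 + -3.5453, 0.0000 + 0.6251) = (-3.5453, 0.6251)
link 1: phi[1] = 170 + 15 = 185 deg
  cos(185 deg) = -0.9962, sin(185 deg) = -0.0872
  joint[2] = (-3.5453, 0.6251) + 6.2 * (-0.9962, -0.0872) = (-3.5453 + -6.1764, 0.6251 + -0.5404) = (-9.7217, 0.0848)
link 2: phi[2] = 170 + 15 + -30 = 155 deg
  cos(155 deg) = -0.9063, sin(155 deg) = 0.4226
  joint[3] = (-9.7217, 0.0848) + 7.4 * (-0.9063, 0.4226) = (-9.7217 + -6.7067, 0.0848 + 3.1274) = (-16.4284, 3.2121)
End effector: (-16.4284, 3.2121)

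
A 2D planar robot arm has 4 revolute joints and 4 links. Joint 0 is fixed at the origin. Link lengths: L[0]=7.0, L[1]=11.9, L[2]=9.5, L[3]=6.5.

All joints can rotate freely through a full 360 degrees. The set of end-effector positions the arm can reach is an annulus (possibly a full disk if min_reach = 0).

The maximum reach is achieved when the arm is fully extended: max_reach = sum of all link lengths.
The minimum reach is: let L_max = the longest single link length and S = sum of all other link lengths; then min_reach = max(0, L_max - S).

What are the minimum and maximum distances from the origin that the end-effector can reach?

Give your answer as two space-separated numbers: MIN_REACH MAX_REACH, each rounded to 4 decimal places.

Link lengths: [7.0, 11.9, 9.5, 6.5]
max_reach = 7 + 11.9 + 9.5 + 6.5 = 34.9
L_max = max([7.0, 11.9, 9.5, 6.5]) = 11.9
S (sum of others) = 34.9 - 11.9 = 23
min_reach = max(0, 11.9 - 23) = max(0, -11.1) = 0

Answer: 0.0000 34.9000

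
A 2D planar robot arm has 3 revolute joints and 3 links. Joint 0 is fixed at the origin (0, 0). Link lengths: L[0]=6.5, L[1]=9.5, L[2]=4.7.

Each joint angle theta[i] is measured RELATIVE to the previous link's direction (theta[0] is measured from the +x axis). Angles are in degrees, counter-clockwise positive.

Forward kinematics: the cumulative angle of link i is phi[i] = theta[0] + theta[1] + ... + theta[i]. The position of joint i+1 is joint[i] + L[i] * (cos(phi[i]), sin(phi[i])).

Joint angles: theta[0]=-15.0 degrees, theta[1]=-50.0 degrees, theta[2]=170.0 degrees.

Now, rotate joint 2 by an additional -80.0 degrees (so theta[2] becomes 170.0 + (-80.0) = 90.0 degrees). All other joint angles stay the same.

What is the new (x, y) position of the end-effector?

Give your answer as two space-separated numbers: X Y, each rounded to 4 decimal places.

joint[0] = (0.0000, 0.0000)  (base)
link 0: phi[0] = -15 = -15 deg
  cos(-15 deg) = 0.9659, sin(-15 deg) = -0.2588
  joint[1] = (0.0000, 0.0000) + 6.5 * (0.9659, -0.2588) = (0.0000 + 6.2785, 0.0000 + -1.6823) = (6.2785, -1.6823)
link 1: phi[1] = -15 + -50 = -65 deg
  cos(-65 deg) = 0.4226, sin(-65 deg) = -0.9063
  joint[2] = (6.2785, -1.6823) + 9.5 * (0.4226, -0.9063) = (6.2785 + 4.0149, -1.6823 + -8.6099) = (10.2934, -10.2922)
link 2: phi[2] = -15 + -50 + 90 = 25 deg
  cos(25 deg) = 0.9063, sin(25 deg) = 0.4226
  joint[3] = (10.2934, -10.2922) + 4.7 * (0.9063, 0.4226) = (10.2934 + 4.2596, -10.2922 + 1.9863) = (14.5530, -8.3059)
End effector: (14.5530, -8.3059)

Answer: 14.5530 -8.3059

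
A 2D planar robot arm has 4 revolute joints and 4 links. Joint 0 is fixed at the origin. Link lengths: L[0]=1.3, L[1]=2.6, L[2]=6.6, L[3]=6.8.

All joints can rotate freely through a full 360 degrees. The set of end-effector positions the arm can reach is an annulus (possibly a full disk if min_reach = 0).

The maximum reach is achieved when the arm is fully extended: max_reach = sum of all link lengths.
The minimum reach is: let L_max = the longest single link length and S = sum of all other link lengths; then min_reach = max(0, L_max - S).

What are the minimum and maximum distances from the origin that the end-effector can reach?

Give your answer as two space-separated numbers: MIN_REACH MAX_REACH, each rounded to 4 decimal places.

Link lengths: [1.3, 2.6, 6.6, 6.8]
max_reach = 1.3 + 2.6 + 6.6 + 6.8 = 17.3
L_max = max([1.3, 2.6, 6.6, 6.8]) = 6.8
S (sum of others) = 17.3 - 6.8 = 10.5
min_reach = max(0, 6.8 - 10.5) = max(0, -3.7) = 0

Answer: 0.0000 17.3000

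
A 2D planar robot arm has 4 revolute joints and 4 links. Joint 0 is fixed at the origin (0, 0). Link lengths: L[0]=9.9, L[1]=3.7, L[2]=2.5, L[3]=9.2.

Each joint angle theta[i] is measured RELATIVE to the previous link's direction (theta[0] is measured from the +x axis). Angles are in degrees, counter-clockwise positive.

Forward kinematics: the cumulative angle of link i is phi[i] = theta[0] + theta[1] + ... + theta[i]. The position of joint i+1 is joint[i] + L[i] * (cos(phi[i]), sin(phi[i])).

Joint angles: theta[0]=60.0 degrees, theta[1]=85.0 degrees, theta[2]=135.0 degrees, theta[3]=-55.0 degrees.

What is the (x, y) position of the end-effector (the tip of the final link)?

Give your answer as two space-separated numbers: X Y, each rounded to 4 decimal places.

joint[0] = (0.0000, 0.0000)  (base)
link 0: phi[0] = 60 = 60 deg
  cos(60 deg) = 0.5000, sin(60 deg) = 0.8660
  joint[1] = (0.0000, 0.0000) + 9.9 * (0.5000, 0.8660) = (0.0000 + 4.9500, 0.0000 + 8.5737) = (4.9500, 8.5737)
link 1: phi[1] = 60 + 85 = 145 deg
  cos(145 deg) = -0.8192, sin(145 deg) = 0.5736
  joint[2] = (4.9500, 8.5737) + 3.7 * (-0.8192, 0.5736) = (4.9500 + -3.0309, 8.5737 + 2.1222) = (1.9191, 10.6959)
link 2: phi[2] = 60 + 85 + 135 = 280 deg
  cos(280 deg) = 0.1736, sin(280 deg) = -0.9848
  joint[3] = (1.9191, 10.6959) + 2.5 * (0.1736, -0.9848) = (1.9191 + 0.4341, 10.6959 + -2.4620) = (2.3533, 8.2339)
link 3: phi[3] = 60 + 85 + 135 + -55 = 225 deg
  cos(225 deg) = -0.7071, sin(225 deg) = -0.7071
  joint[4] = (2.3533, 8.2339) + 9.2 * (-0.7071, -0.7071) = (2.3533 + -6.5054, 8.2339 + -6.5054) = (-4.1521, 1.7285)
End effector: (-4.1521, 1.7285)

Answer: -4.1521 1.7285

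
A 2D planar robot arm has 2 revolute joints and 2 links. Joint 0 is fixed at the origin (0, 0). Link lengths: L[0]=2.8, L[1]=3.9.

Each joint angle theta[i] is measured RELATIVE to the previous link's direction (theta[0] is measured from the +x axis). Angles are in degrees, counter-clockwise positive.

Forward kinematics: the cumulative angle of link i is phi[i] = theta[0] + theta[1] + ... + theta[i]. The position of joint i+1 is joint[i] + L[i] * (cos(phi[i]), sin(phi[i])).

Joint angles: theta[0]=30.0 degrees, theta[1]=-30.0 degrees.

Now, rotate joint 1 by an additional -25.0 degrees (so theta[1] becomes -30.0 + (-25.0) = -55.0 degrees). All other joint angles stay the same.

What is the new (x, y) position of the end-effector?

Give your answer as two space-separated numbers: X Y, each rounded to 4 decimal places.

Answer: 5.9595 -0.2482

Derivation:
joint[0] = (0.0000, 0.0000)  (base)
link 0: phi[0] = 30 = 30 deg
  cos(30 deg) = 0.8660, sin(30 deg) = 0.5000
  joint[1] = (0.0000, 0.0000) + 2.8 * (0.8660, 0.5000) = (0.0000 + 2.4249, 0.0000 + 1.4000) = (2.4249, 1.4000)
link 1: phi[1] = 30 + -55 = -25 deg
  cos(-25 deg) = 0.9063, sin(-25 deg) = -0.4226
  joint[2] = (2.4249, 1.4000) + 3.9 * (0.9063, -0.4226) = (2.4249 + 3.5346, 1.4000 + -1.6482) = (5.9595, -0.2482)
End effector: (5.9595, -0.2482)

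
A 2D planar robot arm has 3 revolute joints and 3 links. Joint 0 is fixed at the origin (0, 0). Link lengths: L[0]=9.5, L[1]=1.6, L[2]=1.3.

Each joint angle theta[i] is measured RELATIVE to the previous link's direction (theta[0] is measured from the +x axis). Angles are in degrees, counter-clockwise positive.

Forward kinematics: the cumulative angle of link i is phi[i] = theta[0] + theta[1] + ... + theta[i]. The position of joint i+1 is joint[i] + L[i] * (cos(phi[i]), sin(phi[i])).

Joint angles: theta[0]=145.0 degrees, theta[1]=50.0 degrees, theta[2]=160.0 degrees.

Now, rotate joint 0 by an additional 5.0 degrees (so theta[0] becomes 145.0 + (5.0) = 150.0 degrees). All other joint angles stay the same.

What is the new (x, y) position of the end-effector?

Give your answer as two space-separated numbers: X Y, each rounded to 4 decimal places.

Answer: -8.4307 4.2028

Derivation:
joint[0] = (0.0000, 0.0000)  (base)
link 0: phi[0] = 150 = 150 deg
  cos(150 deg) = -0.8660, sin(150 deg) = 0.5000
  joint[1] = (0.0000, 0.0000) + 9.5 * (-0.8660, 0.5000) = (0.0000 + -8.2272, 0.0000 + 4.7500) = (-8.2272, 4.7500)
link 1: phi[1] = 150 + 50 = 200 deg
  cos(200 deg) = -0.9397, sin(200 deg) = -0.3420
  joint[2] = (-8.2272, 4.7500) + 1.6 * (-0.9397, -0.3420) = (-8.2272 + -1.5035, 4.7500 + -0.5472) = (-9.7307, 4.2028)
link 2: phi[2] = 150 + 50 + 160 = 360 deg
  cos(360 deg) = 1.0000, sin(360 deg) = -0.0000
  joint[3] = (-9.7307, 4.2028) + 1.3 * (1.0000, -0.0000) = (-9.7307 + 1.3000, 4.2028 + -0.0000) = (-8.4307, 4.2028)
End effector: (-8.4307, 4.2028)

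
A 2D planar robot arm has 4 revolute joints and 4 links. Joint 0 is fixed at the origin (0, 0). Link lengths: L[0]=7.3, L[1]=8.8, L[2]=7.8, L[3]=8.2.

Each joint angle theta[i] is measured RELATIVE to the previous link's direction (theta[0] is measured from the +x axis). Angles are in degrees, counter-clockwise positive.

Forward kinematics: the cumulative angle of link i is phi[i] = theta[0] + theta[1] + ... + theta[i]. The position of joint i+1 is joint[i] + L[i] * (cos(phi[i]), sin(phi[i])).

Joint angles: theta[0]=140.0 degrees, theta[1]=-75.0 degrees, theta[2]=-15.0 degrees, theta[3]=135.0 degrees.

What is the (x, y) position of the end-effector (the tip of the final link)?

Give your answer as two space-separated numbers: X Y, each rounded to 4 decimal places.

Answer: -5.0281 17.9283

Derivation:
joint[0] = (0.0000, 0.0000)  (base)
link 0: phi[0] = 140 = 140 deg
  cos(140 deg) = -0.7660, sin(140 deg) = 0.6428
  joint[1] = (0.0000, 0.0000) + 7.3 * (-0.7660, 0.6428) = (0.0000 + -5.5921, 0.0000 + 4.6923) = (-5.5921, 4.6923)
link 1: phi[1] = 140 + -75 = 65 deg
  cos(65 deg) = 0.4226, sin(65 deg) = 0.9063
  joint[2] = (-5.5921, 4.6923) + 8.8 * (0.4226, 0.9063) = (-5.5921 + 3.7190, 4.6923 + 7.9755) = (-1.8731, 12.6679)
link 2: phi[2] = 140 + -75 + -15 = 50 deg
  cos(50 deg) = 0.6428, sin(50 deg) = 0.7660
  joint[3] = (-1.8731, 12.6679) + 7.8 * (0.6428, 0.7660) = (-1.8731 + 5.0137, 12.6679 + 5.9751) = (3.1407, 18.6430)
link 3: phi[3] = 140 + -75 + -15 + 135 = 185 deg
  cos(185 deg) = -0.9962, sin(185 deg) = -0.0872
  joint[4] = (3.1407, 18.6430) + 8.2 * (-0.9962, -0.0872) = (3.1407 + -8.1688, 18.6430 + -0.7147) = (-5.0281, 17.9283)
End effector: (-5.0281, 17.9283)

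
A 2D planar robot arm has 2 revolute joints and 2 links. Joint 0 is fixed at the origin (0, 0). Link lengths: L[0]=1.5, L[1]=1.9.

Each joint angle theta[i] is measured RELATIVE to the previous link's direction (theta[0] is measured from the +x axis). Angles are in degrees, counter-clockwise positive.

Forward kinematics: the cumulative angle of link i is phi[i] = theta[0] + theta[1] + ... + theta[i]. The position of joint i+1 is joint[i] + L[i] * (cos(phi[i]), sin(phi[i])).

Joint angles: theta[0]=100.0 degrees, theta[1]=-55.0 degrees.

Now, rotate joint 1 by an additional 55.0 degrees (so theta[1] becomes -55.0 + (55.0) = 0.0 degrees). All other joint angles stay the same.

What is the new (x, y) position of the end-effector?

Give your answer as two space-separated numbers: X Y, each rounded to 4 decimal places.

Answer: -0.5904 3.3483

Derivation:
joint[0] = (0.0000, 0.0000)  (base)
link 0: phi[0] = 100 = 100 deg
  cos(100 deg) = -0.1736, sin(100 deg) = 0.9848
  joint[1] = (0.0000, 0.0000) + 1.5 * (-0.1736, 0.9848) = (0.0000 + -0.2605, 0.0000 + 1.4772) = (-0.2605, 1.4772)
link 1: phi[1] = 100 + 0 = 100 deg
  cos(100 deg) = -0.1736, sin(100 deg) = 0.9848
  joint[2] = (-0.2605, 1.4772) + 1.9 * (-0.1736, 0.9848) = (-0.2605 + -0.3299, 1.4772 + 1.8711) = (-0.5904, 3.3483)
End effector: (-0.5904, 3.3483)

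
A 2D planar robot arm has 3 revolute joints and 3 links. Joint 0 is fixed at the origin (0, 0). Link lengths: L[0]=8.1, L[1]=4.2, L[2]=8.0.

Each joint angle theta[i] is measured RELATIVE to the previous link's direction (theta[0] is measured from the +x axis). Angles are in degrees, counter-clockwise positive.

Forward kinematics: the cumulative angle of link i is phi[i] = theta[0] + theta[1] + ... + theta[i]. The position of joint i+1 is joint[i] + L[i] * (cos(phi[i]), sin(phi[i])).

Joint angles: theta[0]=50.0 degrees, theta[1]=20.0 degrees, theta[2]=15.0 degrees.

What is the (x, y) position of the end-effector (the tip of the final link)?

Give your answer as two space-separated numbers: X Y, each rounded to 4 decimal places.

joint[0] = (0.0000, 0.0000)  (base)
link 0: phi[0] = 50 = 50 deg
  cos(50 deg) = 0.6428, sin(50 deg) = 0.7660
  joint[1] = (0.0000, 0.0000) + 8.1 * (0.6428, 0.7660) = (0.0000 + 5.2066, 0.0000 + 6.2050) = (5.2066, 6.2050)
link 1: phi[1] = 50 + 20 = 70 deg
  cos(70 deg) = 0.3420, sin(70 deg) = 0.9397
  joint[2] = (5.2066, 6.2050) + 4.2 * (0.3420, 0.9397) = (5.2066 + 1.4365, 6.2050 + 3.9467) = (6.6431, 10.1517)
link 2: phi[2] = 50 + 20 + 15 = 85 deg
  cos(85 deg) = 0.0872, sin(85 deg) = 0.9962
  joint[3] = (6.6431, 10.1517) + 8 * (0.0872, 0.9962) = (6.6431 + 0.6972, 10.1517 + 7.9696) = (7.3403, 18.1212)
End effector: (7.3403, 18.1212)

Answer: 7.3403 18.1212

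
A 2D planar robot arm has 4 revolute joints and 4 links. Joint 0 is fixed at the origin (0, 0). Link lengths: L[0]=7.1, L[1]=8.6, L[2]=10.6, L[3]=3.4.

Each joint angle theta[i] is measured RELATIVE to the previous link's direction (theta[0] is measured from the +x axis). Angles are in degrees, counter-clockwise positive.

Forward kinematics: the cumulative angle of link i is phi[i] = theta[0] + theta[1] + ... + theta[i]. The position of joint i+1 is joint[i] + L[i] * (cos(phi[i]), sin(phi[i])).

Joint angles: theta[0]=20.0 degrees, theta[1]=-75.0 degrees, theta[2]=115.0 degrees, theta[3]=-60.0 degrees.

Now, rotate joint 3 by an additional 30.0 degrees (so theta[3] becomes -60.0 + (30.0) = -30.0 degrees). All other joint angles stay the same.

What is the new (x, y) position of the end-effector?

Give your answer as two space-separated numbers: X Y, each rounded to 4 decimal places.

joint[0] = (0.0000, 0.0000)  (base)
link 0: phi[0] = 20 = 20 deg
  cos(20 deg) = 0.9397, sin(20 deg) = 0.3420
  joint[1] = (0.0000, 0.0000) + 7.1 * (0.9397, 0.3420) = (0.0000 + 6.6718, 0.0000 + 2.4283) = (6.6718, 2.4283)
link 1: phi[1] = 20 + -75 = -55 deg
  cos(-55 deg) = 0.5736, sin(-55 deg) = -0.8192
  joint[2] = (6.6718, 2.4283) + 8.6 * (0.5736, -0.8192) = (6.6718 + 4.9328, 2.4283 + -7.0447) = (11.6046, -4.6164)
link 2: phi[2] = 20 + -75 + 115 = 60 deg
  cos(60 deg) = 0.5000, sin(60 deg) = 0.8660
  joint[3] = (11.6046, -4.6164) + 10.6 * (0.5000, 0.8660) = (11.6046 + 5.3000, -4.6164 + 9.1799) = (16.9046, 4.5635)
link 3: phi[3] = 20 + -75 + 115 + -30 = 30 deg
  cos(30 deg) = 0.8660, sin(30 deg) = 0.5000
  joint[4] = (16.9046, 4.5635) + 3.4 * (0.8660, 0.5000) = (16.9046 + 2.9445, 4.5635 + 1.7000) = (19.8491, 6.2635)
End effector: (19.8491, 6.2635)

Answer: 19.8491 6.2635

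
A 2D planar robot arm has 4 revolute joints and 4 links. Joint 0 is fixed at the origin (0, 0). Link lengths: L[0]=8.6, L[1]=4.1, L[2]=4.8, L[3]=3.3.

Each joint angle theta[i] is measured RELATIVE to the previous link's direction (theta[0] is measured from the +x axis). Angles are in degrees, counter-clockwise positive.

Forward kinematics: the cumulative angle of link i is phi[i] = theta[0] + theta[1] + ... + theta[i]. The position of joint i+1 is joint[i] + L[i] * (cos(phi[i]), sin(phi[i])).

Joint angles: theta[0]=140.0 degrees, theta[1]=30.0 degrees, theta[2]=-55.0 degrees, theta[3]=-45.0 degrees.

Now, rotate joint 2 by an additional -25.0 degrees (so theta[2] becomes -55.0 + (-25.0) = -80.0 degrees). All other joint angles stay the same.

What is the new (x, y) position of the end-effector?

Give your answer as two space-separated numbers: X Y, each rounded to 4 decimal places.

Answer: -8.2922 13.3734

Derivation:
joint[0] = (0.0000, 0.0000)  (base)
link 0: phi[0] = 140 = 140 deg
  cos(140 deg) = -0.7660, sin(140 deg) = 0.6428
  joint[1] = (0.0000, 0.0000) + 8.6 * (-0.7660, 0.6428) = (0.0000 + -6.5880, 0.0000 + 5.5280) = (-6.5880, 5.5280)
link 1: phi[1] = 140 + 30 = 170 deg
  cos(170 deg) = -0.9848, sin(170 deg) = 0.1736
  joint[2] = (-6.5880, 5.5280) + 4.1 * (-0.9848, 0.1736) = (-6.5880 + -4.0377, 5.5280 + 0.7120) = (-10.6257, 6.2399)
link 2: phi[2] = 140 + 30 + -80 = 90 deg
  cos(90 deg) = 0.0000, sin(90 deg) = 1.0000
  joint[3] = (-10.6257, 6.2399) + 4.8 * (0.0000, 1.0000) = (-10.6257 + 0.0000, 6.2399 + 4.8000) = (-10.6257, 11.0399)
link 3: phi[3] = 140 + 30 + -80 + -45 = 45 deg
  cos(45 deg) = 0.7071, sin(45 deg) = 0.7071
  joint[4] = (-10.6257, 11.0399) + 3.3 * (0.7071, 0.7071) = (-10.6257 + 2.3335, 11.0399 + 2.3335) = (-8.2922, 13.3734)
End effector: (-8.2922, 13.3734)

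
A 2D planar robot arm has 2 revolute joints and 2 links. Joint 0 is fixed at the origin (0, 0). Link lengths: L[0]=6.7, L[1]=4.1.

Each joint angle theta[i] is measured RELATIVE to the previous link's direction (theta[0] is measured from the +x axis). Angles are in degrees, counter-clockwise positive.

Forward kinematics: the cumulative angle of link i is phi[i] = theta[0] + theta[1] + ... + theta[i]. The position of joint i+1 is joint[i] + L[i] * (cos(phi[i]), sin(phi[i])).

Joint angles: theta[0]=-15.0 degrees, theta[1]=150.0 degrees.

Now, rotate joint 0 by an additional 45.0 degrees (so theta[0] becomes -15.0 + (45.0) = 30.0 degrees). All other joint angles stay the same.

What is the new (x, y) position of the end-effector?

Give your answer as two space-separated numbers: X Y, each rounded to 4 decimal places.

joint[0] = (0.0000, 0.0000)  (base)
link 0: phi[0] = 30 = 30 deg
  cos(30 deg) = 0.8660, sin(30 deg) = 0.5000
  joint[1] = (0.0000, 0.0000) + 6.7 * (0.8660, 0.5000) = (0.0000 + 5.8024, 0.0000 + 3.3500) = (5.8024, 3.3500)
link 1: phi[1] = 30 + 150 = 180 deg
  cos(180 deg) = -1.0000, sin(180 deg) = 0.0000
  joint[2] = (5.8024, 3.3500) + 4.1 * (-1.0000, 0.0000) = (5.8024 + -4.1000, 3.3500 + 0.0000) = (1.7024, 3.3500)
End effector: (1.7024, 3.3500)

Answer: 1.7024 3.3500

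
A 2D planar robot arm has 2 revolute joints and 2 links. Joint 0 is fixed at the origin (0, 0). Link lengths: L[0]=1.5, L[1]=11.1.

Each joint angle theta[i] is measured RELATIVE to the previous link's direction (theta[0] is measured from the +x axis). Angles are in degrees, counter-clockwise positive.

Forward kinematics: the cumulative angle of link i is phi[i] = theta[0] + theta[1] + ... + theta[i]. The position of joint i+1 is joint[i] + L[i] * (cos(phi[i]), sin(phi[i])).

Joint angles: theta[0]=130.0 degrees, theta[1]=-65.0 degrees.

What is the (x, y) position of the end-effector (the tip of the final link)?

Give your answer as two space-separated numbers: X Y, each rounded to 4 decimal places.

Answer: 3.7269 11.2091

Derivation:
joint[0] = (0.0000, 0.0000)  (base)
link 0: phi[0] = 130 = 130 deg
  cos(130 deg) = -0.6428, sin(130 deg) = 0.7660
  joint[1] = (0.0000, 0.0000) + 1.5 * (-0.6428, 0.7660) = (0.0000 + -0.9642, 0.0000 + 1.1491) = (-0.9642, 1.1491)
link 1: phi[1] = 130 + -65 = 65 deg
  cos(65 deg) = 0.4226, sin(65 deg) = 0.9063
  joint[2] = (-0.9642, 1.1491) + 11.1 * (0.4226, 0.9063) = (-0.9642 + 4.6911, 1.1491 + 10.0600) = (3.7269, 11.2091)
End effector: (3.7269, 11.2091)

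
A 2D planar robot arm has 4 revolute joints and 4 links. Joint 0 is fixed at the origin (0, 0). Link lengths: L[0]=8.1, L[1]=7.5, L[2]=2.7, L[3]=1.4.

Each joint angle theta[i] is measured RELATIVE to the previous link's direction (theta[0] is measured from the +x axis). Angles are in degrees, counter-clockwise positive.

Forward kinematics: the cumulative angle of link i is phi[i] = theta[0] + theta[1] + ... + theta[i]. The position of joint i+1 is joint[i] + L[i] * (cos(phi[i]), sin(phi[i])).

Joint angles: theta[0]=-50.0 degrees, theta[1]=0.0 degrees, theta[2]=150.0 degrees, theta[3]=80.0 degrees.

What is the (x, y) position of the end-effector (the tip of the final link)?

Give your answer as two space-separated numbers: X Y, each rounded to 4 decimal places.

Answer: 8.1586 -9.2913

Derivation:
joint[0] = (0.0000, 0.0000)  (base)
link 0: phi[0] = -50 = -50 deg
  cos(-50 deg) = 0.6428, sin(-50 deg) = -0.7660
  joint[1] = (0.0000, 0.0000) + 8.1 * (0.6428, -0.7660) = (0.0000 + 5.2066, 0.0000 + -6.2050) = (5.2066, -6.2050)
link 1: phi[1] = -50 + 0 = -50 deg
  cos(-50 deg) = 0.6428, sin(-50 deg) = -0.7660
  joint[2] = (5.2066, -6.2050) + 7.5 * (0.6428, -0.7660) = (5.2066 + 4.8209, -6.2050 + -5.7453) = (10.0275, -11.9503)
link 2: phi[2] = -50 + 0 + 150 = 100 deg
  cos(100 deg) = -0.1736, sin(100 deg) = 0.9848
  joint[3] = (10.0275, -11.9503) + 2.7 * (-0.1736, 0.9848) = (10.0275 + -0.4689, -11.9503 + 2.6590) = (9.5586, -9.2913)
link 3: phi[3] = -50 + 0 + 150 + 80 = 180 deg
  cos(180 deg) = -1.0000, sin(180 deg) = 0.0000
  joint[4] = (9.5586, -9.2913) + 1.4 * (-1.0000, 0.0000) = (9.5586 + -1.4000, -9.2913 + 0.0000) = (8.1586, -9.2913)
End effector: (8.1586, -9.2913)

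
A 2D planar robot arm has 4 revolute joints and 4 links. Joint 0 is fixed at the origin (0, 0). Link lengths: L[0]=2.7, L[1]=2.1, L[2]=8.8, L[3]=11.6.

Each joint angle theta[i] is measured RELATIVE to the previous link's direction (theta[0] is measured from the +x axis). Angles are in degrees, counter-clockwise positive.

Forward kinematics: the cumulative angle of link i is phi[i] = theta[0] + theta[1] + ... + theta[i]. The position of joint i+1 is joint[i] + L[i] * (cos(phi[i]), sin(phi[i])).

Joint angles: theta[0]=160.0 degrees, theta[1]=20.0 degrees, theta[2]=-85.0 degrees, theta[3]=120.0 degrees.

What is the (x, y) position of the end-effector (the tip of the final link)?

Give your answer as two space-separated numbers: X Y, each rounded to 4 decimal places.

joint[0] = (0.0000, 0.0000)  (base)
link 0: phi[0] = 160 = 160 deg
  cos(160 deg) = -0.9397, sin(160 deg) = 0.3420
  joint[1] = (0.0000, 0.0000) + 2.7 * (-0.9397, 0.3420) = (0.0000 + -2.5372, 0.0000 + 0.9235) = (-2.5372, 0.9235)
link 1: phi[1] = 160 + 20 = 180 deg
  cos(180 deg) = -1.0000, sin(180 deg) = 0.0000
  joint[2] = (-2.5372, 0.9235) + 2.1 * (-1.0000, 0.0000) = (-2.5372 + -2.1000, 0.9235 + 0.0000) = (-4.6372, 0.9235)
link 2: phi[2] = 160 + 20 + -85 = 95 deg
  cos(95 deg) = -0.0872, sin(95 deg) = 0.9962
  joint[3] = (-4.6372, 0.9235) + 8.8 * (-0.0872, 0.9962) = (-4.6372 + -0.7670, 0.9235 + 8.7665) = (-5.4041, 9.6900)
link 3: phi[3] = 160 + 20 + -85 + 120 = 215 deg
  cos(215 deg) = -0.8192, sin(215 deg) = -0.5736
  joint[4] = (-5.4041, 9.6900) + 11.6 * (-0.8192, -0.5736) = (-5.4041 + -9.5022, 9.6900 + -6.6535) = (-14.9063, 3.0365)
End effector: (-14.9063, 3.0365)

Answer: -14.9063 3.0365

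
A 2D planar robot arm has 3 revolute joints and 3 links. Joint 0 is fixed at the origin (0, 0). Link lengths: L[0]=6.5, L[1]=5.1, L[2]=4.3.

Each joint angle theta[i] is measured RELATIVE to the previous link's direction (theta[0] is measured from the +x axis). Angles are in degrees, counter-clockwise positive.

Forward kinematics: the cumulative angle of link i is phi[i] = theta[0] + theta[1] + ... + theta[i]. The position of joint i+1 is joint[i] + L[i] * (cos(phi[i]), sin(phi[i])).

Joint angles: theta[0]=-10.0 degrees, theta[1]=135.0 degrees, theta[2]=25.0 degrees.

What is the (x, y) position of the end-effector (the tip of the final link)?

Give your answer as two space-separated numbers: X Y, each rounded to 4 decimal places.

Answer: -0.2479 5.1990

Derivation:
joint[0] = (0.0000, 0.0000)  (base)
link 0: phi[0] = -10 = -10 deg
  cos(-10 deg) = 0.9848, sin(-10 deg) = -0.1736
  joint[1] = (0.0000, 0.0000) + 6.5 * (0.9848, -0.1736) = (0.0000 + 6.4013, 0.0000 + -1.1287) = (6.4013, -1.1287)
link 1: phi[1] = -10 + 135 = 125 deg
  cos(125 deg) = -0.5736, sin(125 deg) = 0.8192
  joint[2] = (6.4013, -1.1287) + 5.1 * (-0.5736, 0.8192) = (6.4013 + -2.9252, -1.1287 + 4.1777) = (3.4760, 3.0490)
link 2: phi[2] = -10 + 135 + 25 = 150 deg
  cos(150 deg) = -0.8660, sin(150 deg) = 0.5000
  joint[3] = (3.4760, 3.0490) + 4.3 * (-0.8660, 0.5000) = (3.4760 + -3.7239, 3.0490 + 2.1500) = (-0.2479, 5.1990)
End effector: (-0.2479, 5.1990)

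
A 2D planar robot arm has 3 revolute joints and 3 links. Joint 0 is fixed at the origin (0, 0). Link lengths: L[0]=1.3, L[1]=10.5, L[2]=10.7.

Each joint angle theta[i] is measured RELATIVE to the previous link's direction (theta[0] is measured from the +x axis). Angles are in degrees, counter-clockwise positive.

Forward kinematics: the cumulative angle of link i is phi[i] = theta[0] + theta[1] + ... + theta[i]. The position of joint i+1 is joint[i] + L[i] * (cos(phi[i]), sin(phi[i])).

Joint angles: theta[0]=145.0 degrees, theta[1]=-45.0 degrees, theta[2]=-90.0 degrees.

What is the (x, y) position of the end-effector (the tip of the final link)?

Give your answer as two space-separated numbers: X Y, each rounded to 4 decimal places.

Answer: 7.6492 12.9442

Derivation:
joint[0] = (0.0000, 0.0000)  (base)
link 0: phi[0] = 145 = 145 deg
  cos(145 deg) = -0.8192, sin(145 deg) = 0.5736
  joint[1] = (0.0000, 0.0000) + 1.3 * (-0.8192, 0.5736) = (0.0000 + -1.0649, 0.0000 + 0.7456) = (-1.0649, 0.7456)
link 1: phi[1] = 145 + -45 = 100 deg
  cos(100 deg) = -0.1736, sin(100 deg) = 0.9848
  joint[2] = (-1.0649, 0.7456) + 10.5 * (-0.1736, 0.9848) = (-1.0649 + -1.8233, 0.7456 + 10.3405) = (-2.8882, 11.0861)
link 2: phi[2] = 145 + -45 + -90 = 10 deg
  cos(10 deg) = 0.9848, sin(10 deg) = 0.1736
  joint[3] = (-2.8882, 11.0861) + 10.7 * (0.9848, 0.1736) = (-2.8882 + 10.5374, 11.0861 + 1.8580) = (7.6492, 12.9442)
End effector: (7.6492, 12.9442)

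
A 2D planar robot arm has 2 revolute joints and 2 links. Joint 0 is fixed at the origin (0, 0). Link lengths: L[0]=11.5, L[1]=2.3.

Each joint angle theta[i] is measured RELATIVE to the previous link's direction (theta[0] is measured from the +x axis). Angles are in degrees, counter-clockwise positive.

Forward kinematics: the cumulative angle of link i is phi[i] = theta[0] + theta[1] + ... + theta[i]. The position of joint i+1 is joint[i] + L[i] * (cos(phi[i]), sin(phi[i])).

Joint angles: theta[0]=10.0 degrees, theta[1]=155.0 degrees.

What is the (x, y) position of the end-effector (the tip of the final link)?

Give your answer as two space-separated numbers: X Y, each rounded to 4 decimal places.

joint[0] = (0.0000, 0.0000)  (base)
link 0: phi[0] = 10 = 10 deg
  cos(10 deg) = 0.9848, sin(10 deg) = 0.1736
  joint[1] = (0.0000, 0.0000) + 11.5 * (0.9848, 0.1736) = (0.0000 + 11.3253, 0.0000 + 1.9970) = (11.3253, 1.9970)
link 1: phi[1] = 10 + 155 = 165 deg
  cos(165 deg) = -0.9659, sin(165 deg) = 0.2588
  joint[2] = (11.3253, 1.9970) + 2.3 * (-0.9659, 0.2588) = (11.3253 + -2.2216, 1.9970 + 0.5953) = (9.1037, 2.5922)
End effector: (9.1037, 2.5922)

Answer: 9.1037 2.5922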